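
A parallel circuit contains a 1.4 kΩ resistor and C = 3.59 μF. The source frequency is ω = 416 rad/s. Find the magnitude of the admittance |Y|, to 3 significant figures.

X_C = 1/(ωC) = 670 Ω
Parallel: admittances add. Y = 1/R + jωC
Y = (0.000714 + j0.00149) S
|Y| = 0.00166 S → |Z| = 1/|Y| = 604 Ω, ∠Z = −∠Y = -64.4°

1.66 mS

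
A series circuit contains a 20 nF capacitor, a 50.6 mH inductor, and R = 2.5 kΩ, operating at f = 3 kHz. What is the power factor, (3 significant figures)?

0.827

ω = 2πf = 18850 rad/s
X_L = ωL = 954 Ω
X_C = 1/(ωC) = 2650 Ω
Net reactance X = X_L − X_C = -1700 Ω
Z = 2500 − j1700 Ω
|Z| = √(2500² + 1700²) = 3020 Ω
∠Z = arctan(-1700/2500) = -34.2°
cos φ = cos(-34.2°) = 0.827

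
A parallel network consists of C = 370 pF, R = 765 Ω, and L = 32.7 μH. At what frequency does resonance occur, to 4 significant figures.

1.447 MHz

ω₀ = 1/√(LC) = 1/√(3.27e-05 × 3.7e-10) = 9.091e+06 rad/s
f₀ = ω₀/(2π) = 1.447 MHz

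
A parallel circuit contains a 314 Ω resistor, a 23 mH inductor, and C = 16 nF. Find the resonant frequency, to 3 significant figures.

ω₀ = 1/√(LC) = 1/√(0.023 × 1.6e-08) = 52130 rad/s
f₀ = ω₀/(2π) = 8.30 kHz

8.30 kHz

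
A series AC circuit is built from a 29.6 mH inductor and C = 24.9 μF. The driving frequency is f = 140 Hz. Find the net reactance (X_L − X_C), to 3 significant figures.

-19.6 Ω

ω = 2πf = 879.6 rad/s
X_L = ωL = 26.0 Ω
X_C = 1/(ωC) = 45.7 Ω
X = 26.0 − 45.7 = -19.6 Ω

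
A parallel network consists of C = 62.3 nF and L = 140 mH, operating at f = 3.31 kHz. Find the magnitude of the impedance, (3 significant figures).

1050 Ω

ω = 2πf = 20800 rad/s
X_L = ωL = 2910 Ω
X_C = 1/(ωC) = 772 Ω
Parallel: admittances add. Y = 1/(jωL) + jωC
Y = (0 + j0.000952) S
|Y| = 0.000952 S → |Z| = 1/|Y| = 1050 Ω, ∠Z = −∠Y = -90.0°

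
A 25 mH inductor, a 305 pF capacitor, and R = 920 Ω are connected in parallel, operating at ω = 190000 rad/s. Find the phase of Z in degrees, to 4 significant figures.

X_L = ωL = 4750 Ω
X_C = 1/(ωC) = 17260 Ω
Parallel: admittances add. Y = 1/R + 1/(jωL) + jωC
Y = (0.001087 − j0.0001526) S
|Y| = 0.001098 S → |Z| = 1/|Y| = 911.1 Ω, ∠Z = −∠Y = 7.990°

7.990°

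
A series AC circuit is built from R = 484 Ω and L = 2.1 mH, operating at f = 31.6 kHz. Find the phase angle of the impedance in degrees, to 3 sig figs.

ω = 2πf = 198500 rad/s
X_L = ωL = 417 Ω
Z = 484 + j417 Ω
|Z| = √(484² + 417²) = 639 Ω
∠Z = arctan(417/484) = 40.7°

40.7°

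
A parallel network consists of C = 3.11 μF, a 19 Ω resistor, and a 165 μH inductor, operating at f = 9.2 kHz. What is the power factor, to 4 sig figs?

0.5748

ω = 2πf = 57810 rad/s
X_L = ωL = 9.538 Ω
X_C = 1/(ωC) = 5.563 Ω
Parallel: admittances add. Y = 1/R + 1/(jωL) + jωC
Y = (0.05263 + j0.07493) S
|Y| = 0.09157 S → |Z| = 1/|Y| = 10.92 Ω, ∠Z = −∠Y = -54.92°
cos φ = cos(-54.92°) = 0.5748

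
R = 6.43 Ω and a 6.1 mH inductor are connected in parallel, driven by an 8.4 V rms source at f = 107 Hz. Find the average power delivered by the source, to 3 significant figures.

ω = 2πf = 672.3 rad/s
X_L = ωL = 4.10 Ω
Parallel: admittances add. Y = 1/R + 1/(jωL)
Y = (0.156 − j0.244) S
|Y| = 0.289 S → |Z| = 1/|Y| = 3.46 Ω, ∠Z = −∠Y = 57.5°
I = V/|Z| = 2.43 A
P = VI cos φ = 8.4 × 2.43 × cos(57.5°) = 11.0 W

11.0 W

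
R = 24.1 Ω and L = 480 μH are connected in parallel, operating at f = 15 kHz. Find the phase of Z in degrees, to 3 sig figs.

28.0°

ω = 2πf = 94250 rad/s
X_L = ωL = 45.2 Ω
Parallel: admittances add. Y = 1/R + 1/(jωL)
Y = (0.0415 − j0.0221) S
|Y| = 0.0470 S → |Z| = 1/|Y| = 21.3 Ω, ∠Z = −∠Y = 28.0°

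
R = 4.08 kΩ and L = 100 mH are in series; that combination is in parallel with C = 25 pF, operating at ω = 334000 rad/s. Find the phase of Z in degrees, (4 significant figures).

X_L = ωL = 33400 Ω
X_C = 1/(ωC) = 119800 Ω
Branch 1 (R+jX_L): Z₁ = 4080 + j33400 Ω, |Z₁| = 33650 Ω
Branch 2 (−jX_C): Z₂ = −j119800 Ω
Parallel: Z = Z₁Z₂/(Z₁+Z₂), |Z| = 46610 Ω, ∠Z = 80.33°

80.33°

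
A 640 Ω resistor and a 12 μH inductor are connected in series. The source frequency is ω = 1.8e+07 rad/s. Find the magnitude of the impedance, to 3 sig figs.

X_L = ωL = 216 Ω
Z = 640 + j216 Ω
|Z| = √(640² + 216²) = 675 Ω

675 Ω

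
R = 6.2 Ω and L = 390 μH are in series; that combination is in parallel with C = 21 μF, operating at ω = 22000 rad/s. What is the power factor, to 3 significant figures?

X_L = ωL = 8.58 Ω
X_C = 1/(ωC) = 2.16 Ω
Branch 1 (R+jX_L): Z₁ = 6.20 + j8.58 Ω, |Z₁| = 10.6 Ω
Branch 2 (−jX_C): Z₂ = −j2.16 Ω
Parallel: Z = Z₁Z₂/(Z₁+Z₂), |Z| = 2.57 Ω, ∠Z = -81.8°
cos φ = cos(-81.8°) = 0.142

0.142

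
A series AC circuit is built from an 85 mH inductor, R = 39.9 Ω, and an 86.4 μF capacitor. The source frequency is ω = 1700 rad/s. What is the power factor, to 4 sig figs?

X_L = ωL = 144.5 Ω
X_C = 1/(ωC) = 6.808 Ω
Net reactance X = X_L − X_C = 137.7 Ω
Z = 39.90 + j137.7 Ω
|Z| = √(39.90² + 137.7²) = 143.4 Ω
∠Z = arctan(137.7/39.90) = 73.84°
cos φ = cos(73.84°) = 0.2783

0.2783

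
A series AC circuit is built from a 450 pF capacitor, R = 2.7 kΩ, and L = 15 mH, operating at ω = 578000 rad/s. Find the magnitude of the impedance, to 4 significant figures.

X_L = ωL = 8670 Ω
X_C = 1/(ωC) = 3845 Ω
Net reactance X = X_L − X_C = 4825 Ω
Z = 2700 + j4825 Ω
|Z| = √(2700² + 4825²) = 5529 Ω

5529 Ω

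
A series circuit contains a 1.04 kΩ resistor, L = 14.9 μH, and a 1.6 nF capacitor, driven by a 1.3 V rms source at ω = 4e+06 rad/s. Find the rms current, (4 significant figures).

X_L = ωL = 59.60 Ω
X_C = 1/(ωC) = 156.2 Ω
Net reactance X = X_L − X_C = -96.65 Ω
Z = 1040 − j96.65 Ω
|Z| = √(1040² + 96.65²) = 1044 Ω
I = V/|Z| = 1.3/1044 = 1.245 mA

1.245 mA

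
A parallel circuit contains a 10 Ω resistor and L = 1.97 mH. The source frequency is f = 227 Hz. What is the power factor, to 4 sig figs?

ω = 2πf = 1426 rad/s
X_L = ωL = 2.810 Ω
Parallel: admittances add. Y = 1/R + 1/(jωL)
Y = (0.1000 − j0.3559) S
|Y| = 0.3697 S → |Z| = 1/|Y| = 2.705 Ω, ∠Z = −∠Y = 74.31°
cos φ = cos(74.31°) = 0.2705

0.2705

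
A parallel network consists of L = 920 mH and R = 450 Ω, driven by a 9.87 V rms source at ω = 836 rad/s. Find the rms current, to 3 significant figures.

25.4 mA

X_L = ωL = 769 Ω
Parallel: admittances add. Y = 1/R + 1/(jωL)
Y = (0.00222 − j0.00130) S
|Y| = 0.00257 S → |Z| = 1/|Y| = 388 Ω, ∠Z = −∠Y = 30.3°
I = V/|Z| = 9.87/388 = 25.4 mA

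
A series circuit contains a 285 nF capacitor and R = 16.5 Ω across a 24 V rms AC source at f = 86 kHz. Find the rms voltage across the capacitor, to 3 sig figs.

ω = 2πf = 540400 rad/s
X_C = 1/(ωC) = 6.49 Ω
Z = 16.5 − j6.49 Ω
|Z| = √(16.5² + 6.49²) = 17.7 Ω
I = V/|Z| = 1.35 A
V_C = I·|Z_C| = 1.35 × 6.49 = 8.79 V

8.79 V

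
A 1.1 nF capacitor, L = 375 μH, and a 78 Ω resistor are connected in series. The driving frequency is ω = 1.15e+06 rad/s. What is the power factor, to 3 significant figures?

0.212

X_L = ωL = 431 Ω
X_C = 1/(ωC) = 791 Ω
Net reactance X = X_L − X_C = -359 Ω
Z = 78.0 − j359 Ω
|Z| = √(78.0² + 359²) = 368 Ω
∠Z = arctan(-359/78.0) = -77.8°
cos φ = cos(-77.8°) = 0.212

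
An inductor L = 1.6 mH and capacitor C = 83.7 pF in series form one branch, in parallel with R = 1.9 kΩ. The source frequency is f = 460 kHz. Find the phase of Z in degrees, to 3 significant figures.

ω = 2πf = 2.89e+06 rad/s
X_L = ωL = 4620 Ω
X_C = 1/(ωC) = 4130 Ω
Branch 1: Z₁ = R = 1900 Ω
Branch 2 (series LC): Z₂ = j(X_L − X_C) = j491 Ω
Parallel: Z = Z₁Z₂/(Z₁+Z₂), |Z| = 475 Ω, ∠Z = 75.5°

75.5°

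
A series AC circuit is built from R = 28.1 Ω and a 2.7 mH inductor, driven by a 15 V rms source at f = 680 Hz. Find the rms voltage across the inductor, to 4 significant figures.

ω = 2πf = 4273 rad/s
X_L = ωL = 11.54 Ω
Z = 28.10 + j11.54 Ω
|Z| = √(28.10² + 11.54²) = 30.38 Ω
I = V/|Z| = 493.8 mA
V_L = I·|Z_L| = 0.4938 × 11.54 = 5.697 V

5.697 V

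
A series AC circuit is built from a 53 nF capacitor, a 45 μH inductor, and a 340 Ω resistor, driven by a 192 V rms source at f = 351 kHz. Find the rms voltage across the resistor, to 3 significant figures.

ω = 2πf = 2.205e+06 rad/s
X_L = ωL = 99.2 Ω
X_C = 1/(ωC) = 8.56 Ω
Net reactance X = X_L − X_C = 90.7 Ω
Z = 340 + j90.7 Ω
|Z| = √(340² + 90.7²) = 352 Ω
I = V/|Z| = 546 mA
V_R = I·|Z_R| = 0.546 × 340 = 186 V

186 V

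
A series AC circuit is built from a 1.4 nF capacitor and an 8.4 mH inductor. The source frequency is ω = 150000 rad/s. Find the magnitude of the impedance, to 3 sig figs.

X_L = ωL = 1260 Ω
X_C = 1/(ωC) = 4760 Ω
Net reactance X = X_L − X_C = -3500 Ω
Z = − j3500 Ω
|Z| = √(0² + 3500²) = 3500 Ω

3500 Ω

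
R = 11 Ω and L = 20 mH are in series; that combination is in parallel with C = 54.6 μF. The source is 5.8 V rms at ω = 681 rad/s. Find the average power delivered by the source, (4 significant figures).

X_L = ωL = 13.62 Ω
X_C = 1/(ωC) = 26.89 Ω
Branch 1 (R+jX_L): Z₁ = 11.00 + j13.62 Ω, |Z₁| = 17.51 Ω
Branch 2 (−jX_C): Z₂ = −j26.89 Ω
Parallel: Z = Z₁Z₂/(Z₁+Z₂), |Z| = 27.31 Ω, ∠Z = 11.43°
I = V/|Z| = 212.4 mA
P = VI cos φ = 5.8 × 0.2124 × cos(11.43°) = 1.207 W

1.207 W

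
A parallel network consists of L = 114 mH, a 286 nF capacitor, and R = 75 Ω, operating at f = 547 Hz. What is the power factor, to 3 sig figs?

ω = 2πf = 3437 rad/s
X_L = ωL = 392 Ω
X_C = 1/(ωC) = 1020 Ω
Parallel: admittances add. Y = 1/R + 1/(jωL) + jωC
Y = (0.0133 − j0.00157) S
|Y| = 0.0134 S → |Z| = 1/|Y| = 74.5 Ω, ∠Z = −∠Y = 6.71°
cos φ = cos(6.71°) = 0.993

0.993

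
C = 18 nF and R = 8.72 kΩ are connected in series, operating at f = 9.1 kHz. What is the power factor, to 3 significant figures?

ω = 2πf = 57180 rad/s
X_C = 1/(ωC) = 972 Ω
Z = 8720 − j972 Ω
|Z| = √(8720² + 972²) = 8770 Ω
∠Z = arctan(-972/8720) = -6.36°
cos φ = cos(-6.36°) = 0.994

0.994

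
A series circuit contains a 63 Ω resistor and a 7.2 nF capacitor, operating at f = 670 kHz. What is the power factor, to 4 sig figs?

ω = 2πf = 4.21e+06 rad/s
X_C = 1/(ωC) = 32.99 Ω
Z = 63.00 − j32.99 Ω
|Z| = √(63.00² + 32.99²) = 71.12 Ω
∠Z = arctan(-32.99/63.00) = -27.64°
cos φ = cos(-27.64°) = 0.8859

0.8859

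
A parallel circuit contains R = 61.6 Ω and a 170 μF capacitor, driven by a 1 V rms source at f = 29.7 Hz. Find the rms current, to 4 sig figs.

35.64 mA

ω = 2πf = 186.6 rad/s
X_C = 1/(ωC) = 31.52 Ω
Parallel: admittances add. Y = 1/R + jωC
Y = (0.01623 + j0.03172) S
|Y| = 0.03564 S → |Z| = 1/|Y| = 28.06 Ω, ∠Z = −∠Y = -62.90°
I = V/|Z| = 1/28.06 = 35.64 mA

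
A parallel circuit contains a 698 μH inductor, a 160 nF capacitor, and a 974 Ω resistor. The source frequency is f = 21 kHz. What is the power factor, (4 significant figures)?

ω = 2πf = 131900 rad/s
X_L = ωL = 92.10 Ω
X_C = 1/(ωC) = 47.37 Ω
Parallel: admittances add. Y = 1/R + 1/(jωL) + jωC
Y = (0.001027 + j0.01025) S
|Y| = 0.01030 S → |Z| = 1/|Y| = 97.04 Ω, ∠Z = −∠Y = -84.28°
cos φ = cos(-84.28°) = 0.09963

0.09963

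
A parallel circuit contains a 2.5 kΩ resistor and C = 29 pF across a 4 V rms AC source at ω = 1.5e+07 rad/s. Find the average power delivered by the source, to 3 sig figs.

X_C = 1/(ωC) = 2300 Ω
Parallel: admittances add. Y = 1/R + jωC
Y = (0.000400 + j0.000435) S
|Y| = 0.000591 S → |Z| = 1/|Y| = 1690 Ω, ∠Z = −∠Y = -47.4°
I = V/|Z| = 2.36 mA
P = VI cos φ = 4 × 0.00236 × cos(-47.4°) = 6.40 mW

6.40 mW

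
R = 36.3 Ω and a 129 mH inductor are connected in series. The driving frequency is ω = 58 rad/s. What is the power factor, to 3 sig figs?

0.979

X_L = ωL = 7.48 Ω
Z = 36.3 + j7.48 Ω
|Z| = √(36.3² + 7.48²) = 37.1 Ω
∠Z = arctan(7.48/36.3) = 11.6°
cos φ = cos(11.6°) = 0.979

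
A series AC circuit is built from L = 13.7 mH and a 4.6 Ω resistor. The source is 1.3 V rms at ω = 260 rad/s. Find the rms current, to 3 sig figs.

X_L = ωL = 3.56 Ω
Z = 4.60 + j3.56 Ω
|Z| = √(4.60² + 3.56²) = 5.82 Ω
I = V/|Z| = 1.3/5.82 = 223 mA

223 mA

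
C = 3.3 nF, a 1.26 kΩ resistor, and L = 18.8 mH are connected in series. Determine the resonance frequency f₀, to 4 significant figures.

20.21 kHz

ω₀ = 1/√(LC) = 1/√(0.0188 × 3.3e-09) = 127000 rad/s
f₀ = ω₀/(2π) = 20.21 kHz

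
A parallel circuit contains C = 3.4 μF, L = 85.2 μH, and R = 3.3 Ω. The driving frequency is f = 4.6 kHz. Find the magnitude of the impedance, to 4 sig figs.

ω = 2πf = 28900 rad/s
X_L = ωL = 2.463 Ω
X_C = 1/(ωC) = 10.18 Ω
Parallel: admittances add. Y = 1/R + 1/(jωL) + jωC
Y = (0.3030 − j0.3078) S
|Y| = 0.4320 S → |Z| = 1/|Y| = 2.315 Ω, ∠Z = −∠Y = 45.45°

2.315 Ω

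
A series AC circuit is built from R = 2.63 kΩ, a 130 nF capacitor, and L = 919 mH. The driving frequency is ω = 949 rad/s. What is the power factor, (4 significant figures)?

0.3417

X_L = ωL = 872.1 Ω
X_C = 1/(ωC) = 8106 Ω
Net reactance X = X_L − X_C = -7234 Ω
Z = 2630 − j7234 Ω
|Z| = √(2630² + 7234²) = 7697 Ω
∠Z = arctan(-7234/2630) = -70.02°
cos φ = cos(-70.02°) = 0.3417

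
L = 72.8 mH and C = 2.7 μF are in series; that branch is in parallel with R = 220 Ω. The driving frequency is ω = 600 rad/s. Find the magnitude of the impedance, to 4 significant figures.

X_L = ωL = 43.68 Ω
X_C = 1/(ωC) = 617.3 Ω
Branch 1: Z₁ = R = 220.0 Ω
Branch 2 (series LC): Z₂ = j(X_L − X_C) = −j573.6 Ω
Parallel: Z = Z₁Z₂/(Z₁+Z₂), |Z| = 205.4 Ω, ∠Z = -20.98°

205.4 Ω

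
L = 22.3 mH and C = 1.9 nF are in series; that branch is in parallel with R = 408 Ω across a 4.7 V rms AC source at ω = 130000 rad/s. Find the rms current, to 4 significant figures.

X_L = ωL = 2899 Ω
X_C = 1/(ωC) = 4049 Ω
Branch 1: Z₁ = R = 408.0 Ω
Branch 2 (series LC): Z₂ = j(X_L − X_C) = −j1150 Ω
Parallel: Z = Z₁Z₂/(Z₁+Z₂), |Z| = 384.5 Ω, ∠Z = -19.54°
I = V/|Z| = 4.7/384.5 = 12.22 mA

12.22 mA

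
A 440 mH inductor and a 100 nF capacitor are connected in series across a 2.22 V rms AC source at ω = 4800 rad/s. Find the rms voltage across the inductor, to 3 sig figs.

X_L = ωL = 2110 Ω
X_C = 1/(ωC) = 2080 Ω
Net reactance X = X_L − X_C = 28.7 Ω
Z = j28.7 Ω
|Z| = √(0² + 28.7²) = 28.7 Ω
I = V/|Z| = 77.4 mA
V_L = I·|Z_L| = 0.0774 × 2110 = 164 V

164 V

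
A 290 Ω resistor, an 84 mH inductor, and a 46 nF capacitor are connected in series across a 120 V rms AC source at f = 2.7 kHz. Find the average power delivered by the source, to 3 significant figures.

39.9 W

ω = 2πf = 16960 rad/s
X_L = ωL = 1430 Ω
X_C = 1/(ωC) = 1280 Ω
Net reactance X = X_L − X_C = 144 Ω
Z = 290 + j144 Ω
|Z| = √(290² + 144²) = 324 Ω
∠Z = arctan(144/290) = 26.3°
I = V/|Z| = 371 mA
P = VI cos φ = 120 × 0.371 × cos(26.3°) = 39.9 W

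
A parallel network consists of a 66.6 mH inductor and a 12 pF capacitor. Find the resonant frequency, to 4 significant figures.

178.0 kHz

ω₀ = 1/√(LC) = 1/√(0.0666 × 1.2e-11) = 1.119e+06 rad/s
f₀ = ω₀/(2π) = 178.0 kHz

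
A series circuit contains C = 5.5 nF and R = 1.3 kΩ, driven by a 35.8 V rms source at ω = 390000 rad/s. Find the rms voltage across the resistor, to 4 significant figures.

33.70 V

X_C = 1/(ωC) = 466.2 Ω
Z = 1300 − j466.2 Ω
|Z| = √(1300² + 466.2²) = 1381 Ω
I = V/|Z| = 25.92 mA
V_R = I·|Z_R| = 0.02592 × 1300 = 33.70 V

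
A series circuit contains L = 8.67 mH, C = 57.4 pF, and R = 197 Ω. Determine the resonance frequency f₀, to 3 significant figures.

226 kHz

ω₀ = 1/√(LC) = 1/√(0.00867 × 5.74e-11) = 1.418e+06 rad/s
f₀ = ω₀/(2π) = 226 kHz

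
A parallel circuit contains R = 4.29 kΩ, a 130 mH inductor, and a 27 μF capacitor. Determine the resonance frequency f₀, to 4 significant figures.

ω₀ = 1/√(LC) = 1/√(0.13 × 2.7e-05) = 533.8 rad/s
f₀ = ω₀/(2π) = 84.95 Hz

84.95 Hz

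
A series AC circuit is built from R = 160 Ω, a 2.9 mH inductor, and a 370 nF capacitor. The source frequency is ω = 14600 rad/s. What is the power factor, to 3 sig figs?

X_L = ωL = 42.3 Ω
X_C = 1/(ωC) = 185 Ω
Net reactance X = X_L − X_C = -143 Ω
Z = 160 − j143 Ω
|Z| = √(160² + 143²) = 214 Ω
∠Z = arctan(-143/160) = -41.7°
cos φ = cos(-41.7°) = 0.746

0.746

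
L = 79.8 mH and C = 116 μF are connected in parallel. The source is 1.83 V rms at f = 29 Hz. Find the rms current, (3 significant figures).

ω = 2πf = 182.2 rad/s
X_L = ωL = 14.5 Ω
X_C = 1/(ωC) = 47.3 Ω
Parallel: admittances add. Y = 1/(jωL) + jωC
Y = (0 − j0.0476) S
|Y| = 0.0476 S → |Z| = 1/|Y| = 21.0 Ω, ∠Z = −∠Y = 90.0°
I = V/|Z| = 1.83/21.0 = 87.2 mA

87.2 mA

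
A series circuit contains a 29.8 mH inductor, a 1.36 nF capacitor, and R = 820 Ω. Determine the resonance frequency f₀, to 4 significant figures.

25.00 kHz

ω₀ = 1/√(LC) = 1/√(0.0298 × 1.36e-09) = 157100 rad/s
f₀ = ω₀/(2π) = 25.00 kHz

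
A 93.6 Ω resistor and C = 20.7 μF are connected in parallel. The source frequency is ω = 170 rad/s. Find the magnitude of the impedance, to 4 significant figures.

88.90 Ω

X_C = 1/(ωC) = 284.2 Ω
Parallel: admittances add. Y = 1/R + jωC
Y = (0.01068 + j0.003519) S
|Y| = 0.01125 S → |Z| = 1/|Y| = 88.90 Ω, ∠Z = −∠Y = -18.23°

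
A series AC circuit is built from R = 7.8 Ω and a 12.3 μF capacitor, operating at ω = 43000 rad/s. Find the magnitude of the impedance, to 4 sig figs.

X_C = 1/(ωC) = 1.891 Ω
Z = 7.800 − j1.891 Ω
|Z| = √(7.800² + 1.891²) = 8.026 Ω

8.026 Ω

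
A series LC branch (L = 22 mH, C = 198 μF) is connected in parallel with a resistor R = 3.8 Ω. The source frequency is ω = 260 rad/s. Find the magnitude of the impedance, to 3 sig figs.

3.66 Ω

X_L = ωL = 5.72 Ω
X_C = 1/(ωC) = 19.4 Ω
Branch 1: Z₁ = R = 3.80 Ω
Branch 2 (series LC): Z₂ = j(X_L − X_C) = −j13.7 Ω
Parallel: Z = Z₁Z₂/(Z₁+Z₂), |Z| = 3.66 Ω, ∠Z = -15.5°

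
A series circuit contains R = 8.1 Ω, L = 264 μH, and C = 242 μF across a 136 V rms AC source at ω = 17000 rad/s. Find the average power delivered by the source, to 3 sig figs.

X_L = ωL = 4.49 Ω
X_C = 1/(ωC) = 0.243 Ω
Net reactance X = X_L − X_C = 4.24 Ω
Z = 8.10 + j4.24 Ω
|Z| = √(8.10² + 4.24²) = 9.14 Ω
∠Z = arctan(4.24/8.10) = 27.7°
I = V/|Z| = 14.9 A
P = VI cos φ = 136 × 14.9 × cos(27.7°) = 1.79 kW

1.79 kW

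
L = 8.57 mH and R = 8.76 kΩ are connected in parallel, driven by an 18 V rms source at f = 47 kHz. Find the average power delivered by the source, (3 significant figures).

37.0 mW

ω = 2πf = 295300 rad/s
X_L = ωL = 2530 Ω
Parallel: admittances add. Y = 1/R + 1/(jωL)
Y = (0.000114 − j0.000395) S
|Y| = 0.000411 S → |Z| = 1/|Y| = 2430 Ω, ∠Z = −∠Y = 73.9°
I = V/|Z| = 7.40 mA
P = VI cos φ = 18 × 0.00740 × cos(73.9°) = 37.0 mW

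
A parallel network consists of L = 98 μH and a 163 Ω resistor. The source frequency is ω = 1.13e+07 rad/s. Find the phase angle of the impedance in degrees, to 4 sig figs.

X_L = ωL = 1107 Ω
Parallel: admittances add. Y = 1/R + 1/(jωL)
Y = (0.006135 − j0.0009030) S
|Y| = 0.006201 S → |Z| = 1/|Y| = 161.3 Ω, ∠Z = −∠Y = 8.373°

8.373°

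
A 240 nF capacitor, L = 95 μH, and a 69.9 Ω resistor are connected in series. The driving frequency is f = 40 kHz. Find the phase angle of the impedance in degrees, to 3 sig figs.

ω = 2πf = 251300 rad/s
X_L = ωL = 23.9 Ω
X_C = 1/(ωC) = 16.6 Ω
Net reactance X = X_L − X_C = 7.30 Ω
Z = 69.9 + j7.30 Ω
|Z| = √(69.9² + 7.30²) = 70.3 Ω
∠Z = arctan(7.30/69.9) = 5.96°

5.96°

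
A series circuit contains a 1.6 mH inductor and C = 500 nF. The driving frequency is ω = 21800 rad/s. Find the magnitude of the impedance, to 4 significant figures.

X_L = ωL = 34.88 Ω
X_C = 1/(ωC) = 91.74 Ω
Net reactance X = X_L − X_C = -56.86 Ω
Z = − j56.86 Ω
|Z| = √(0² + 56.86²) = 56.86 Ω

56.86 Ω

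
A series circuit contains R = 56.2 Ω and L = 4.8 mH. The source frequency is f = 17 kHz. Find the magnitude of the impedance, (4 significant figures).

ω = 2πf = 106800 rad/s
X_L = ωL = 512.7 Ω
Z = 56.20 + j512.7 Ω
|Z| = √(56.20² + 512.7²) = 515.8 Ω

515.8 Ω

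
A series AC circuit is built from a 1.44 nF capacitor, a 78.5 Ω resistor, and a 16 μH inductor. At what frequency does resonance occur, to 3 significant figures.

ω₀ = 1/√(LC) = 1/√(1.6e-05 × 1.44e-09) = 6.588e+06 rad/s
f₀ = ω₀/(2π) = 1.05 MHz

1.05 MHz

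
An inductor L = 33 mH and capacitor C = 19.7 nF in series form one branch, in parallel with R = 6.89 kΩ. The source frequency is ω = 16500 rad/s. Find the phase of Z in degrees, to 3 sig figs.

-69.8°

X_L = ωL = 544 Ω
X_C = 1/(ωC) = 3080 Ω
Branch 1: Z₁ = R = 6890 Ω
Branch 2 (series LC): Z₂ = j(X_L − X_C) = −j2530 Ω
Parallel: Z = Z₁Z₂/(Z₁+Z₂), |Z| = 2380 Ω, ∠Z = -69.8°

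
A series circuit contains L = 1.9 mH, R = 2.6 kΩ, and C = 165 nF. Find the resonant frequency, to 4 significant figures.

ω₀ = 1/√(LC) = 1/√(0.0019 × 1.65e-07) = 56480 rad/s
f₀ = ω₀/(2π) = 8.989 kHz

8.989 kHz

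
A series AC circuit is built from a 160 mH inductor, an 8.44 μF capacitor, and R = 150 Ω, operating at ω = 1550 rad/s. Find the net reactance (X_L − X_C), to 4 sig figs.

171.6 Ω

X_L = ωL = 248.0 Ω
X_C = 1/(ωC) = 76.44 Ω
X = 248.0 − 76.44 = 171.6 Ω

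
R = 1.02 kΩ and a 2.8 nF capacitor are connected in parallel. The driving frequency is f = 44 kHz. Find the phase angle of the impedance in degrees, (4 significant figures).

ω = 2πf = 276500 rad/s
X_C = 1/(ωC) = 1292 Ω
Parallel: admittances add. Y = 1/R + jωC
Y = (0.0009804 + j0.0007741) S
|Y| = 0.001249 S → |Z| = 1/|Y| = 800.5 Ω, ∠Z = −∠Y = -38.29°

-38.29°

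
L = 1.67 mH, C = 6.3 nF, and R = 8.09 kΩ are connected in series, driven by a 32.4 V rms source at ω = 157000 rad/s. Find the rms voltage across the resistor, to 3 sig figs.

32.3 V

X_L = ωL = 262 Ω
X_C = 1/(ωC) = 1010 Ω
Net reactance X = X_L − X_C = -749 Ω
Z = 8090 − j749 Ω
|Z| = √(8090² + 749²) = 8120 Ω
I = V/|Z| = 3.99 mA
V_R = I·|Z_R| = 0.00399 × 8090 = 32.3 V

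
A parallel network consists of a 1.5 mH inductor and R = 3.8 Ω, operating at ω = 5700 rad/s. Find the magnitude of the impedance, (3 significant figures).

X_L = ωL = 8.55 Ω
Parallel: admittances add. Y = 1/R + 1/(jωL)
Y = (0.263 − j0.117) S
|Y| = 0.288 S → |Z| = 1/|Y| = 3.47 Ω, ∠Z = −∠Y = 24.0°

3.47 Ω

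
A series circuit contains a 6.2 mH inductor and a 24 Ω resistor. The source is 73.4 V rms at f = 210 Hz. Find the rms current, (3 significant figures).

ω = 2πf = 1319 rad/s
X_L = ωL = 8.18 Ω
Z = 24.0 + j8.18 Ω
|Z| = √(24.0² + 8.18²) = 25.4 Ω
I = V/|Z| = 73.4/25.4 = 2.89 A

2.89 A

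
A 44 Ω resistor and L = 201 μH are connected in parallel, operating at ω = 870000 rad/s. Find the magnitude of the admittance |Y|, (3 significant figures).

X_L = ωL = 175 Ω
Parallel: admittances add. Y = 1/R + 1/(jωL)
Y = (0.0227 − j0.00572) S
|Y| = 0.0234 S → |Z| = 1/|Y| = 42.7 Ω, ∠Z = −∠Y = 14.1°

23.4 mS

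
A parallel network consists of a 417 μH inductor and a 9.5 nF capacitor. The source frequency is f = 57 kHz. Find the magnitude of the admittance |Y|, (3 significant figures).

3.29 mS

ω = 2πf = 358100 rad/s
X_L = ωL = 149 Ω
X_C = 1/(ωC) = 294 Ω
Parallel: admittances add. Y = 1/(jωL) + jωC
Y = (0 − j0.00329) S
|Y| = 0.00329 S → |Z| = 1/|Y| = 304 Ω, ∠Z = −∠Y = 90.0°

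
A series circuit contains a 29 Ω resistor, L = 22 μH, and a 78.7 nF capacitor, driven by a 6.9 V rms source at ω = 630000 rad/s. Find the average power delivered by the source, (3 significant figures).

1.57 W

X_L = ωL = 13.9 Ω
X_C = 1/(ωC) = 20.2 Ω
Net reactance X = X_L − X_C = -6.31 Ω
Z = 29.0 − j6.31 Ω
|Z| = √(29.0² + 6.31²) = 29.7 Ω
∠Z = arctan(-6.31/29.0) = -12.3°
I = V/|Z| = 232 mA
P = VI cos φ = 6.9 × 0.232 × cos(-12.3°) = 1.57 W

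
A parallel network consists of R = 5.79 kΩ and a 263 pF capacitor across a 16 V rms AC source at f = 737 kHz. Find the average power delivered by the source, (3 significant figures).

ω = 2πf = 4.631e+06 rad/s
X_C = 1/(ωC) = 821 Ω
Parallel: admittances add. Y = 1/R + jωC
Y = (0.000173 + j0.00122) S
|Y| = 0.00123 S → |Z| = 1/|Y| = 813 Ω, ∠Z = −∠Y = -81.9°
I = V/|Z| = 19.7 mA
P = VI cos φ = 16 × 0.0197 × cos(-81.9°) = 44.2 mW

44.2 mW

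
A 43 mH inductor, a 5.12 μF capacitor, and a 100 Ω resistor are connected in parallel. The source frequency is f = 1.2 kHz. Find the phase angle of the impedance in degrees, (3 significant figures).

-74.3°

ω = 2πf = 7540 rad/s
X_L = ωL = 324 Ω
X_C = 1/(ωC) = 25.9 Ω
Parallel: admittances add. Y = 1/R + 1/(jωL) + jωC
Y = (0.0100 + j0.0355) S
|Y| = 0.0369 S → |Z| = 1/|Y| = 27.1 Ω, ∠Z = −∠Y = -74.3°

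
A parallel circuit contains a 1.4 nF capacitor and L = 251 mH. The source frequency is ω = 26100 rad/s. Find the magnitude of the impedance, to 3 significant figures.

X_L = ωL = 6550 Ω
X_C = 1/(ωC) = 27400 Ω
Parallel: admittances add. Y = 1/(jωL) + jωC
Y = (0 − j0.000116) S
|Y| = 0.000116 S → |Z| = 1/|Y| = 8610 Ω, ∠Z = −∠Y = 90.0°

8610 Ω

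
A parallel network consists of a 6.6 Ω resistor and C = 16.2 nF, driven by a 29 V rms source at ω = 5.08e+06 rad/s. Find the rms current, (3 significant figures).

5.00 A

X_C = 1/(ωC) = 12.2 Ω
Parallel: admittances add. Y = 1/R + jωC
Y = (0.152 + j0.0823) S
|Y| = 0.172 S → |Z| = 1/|Y| = 5.80 Ω, ∠Z = −∠Y = -28.5°
I = V/|Z| = 29/5.80 = 5.00 A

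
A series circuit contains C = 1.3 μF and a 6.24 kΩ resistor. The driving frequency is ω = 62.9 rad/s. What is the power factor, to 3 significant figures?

0.454

X_C = 1/(ωC) = 12200 Ω
Z = 6240 − j12200 Ω
|Z| = √(6240² + 12200²) = 13700 Ω
∠Z = arctan(-12200/6240) = -63.0°
cos φ = cos(-63.0°) = 0.454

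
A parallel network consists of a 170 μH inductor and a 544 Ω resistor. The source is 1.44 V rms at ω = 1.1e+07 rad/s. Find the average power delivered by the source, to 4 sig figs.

3.812 mW

X_L = ωL = 1870 Ω
Parallel: admittances add. Y = 1/R + 1/(jωL)
Y = (0.001838 − j0.0005348) S
|Y| = 0.001914 S → |Z| = 1/|Y| = 522.3 Ω, ∠Z = −∠Y = 16.22°
I = V/|Z| = 2.757 mA
P = VI cos φ = 1.44 × 0.002757 × cos(16.22°) = 3.812 mW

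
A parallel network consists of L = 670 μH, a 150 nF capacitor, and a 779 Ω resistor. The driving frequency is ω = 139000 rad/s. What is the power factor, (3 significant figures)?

X_L = ωL = 93.1 Ω
X_C = 1/(ωC) = 48.0 Ω
Parallel: admittances add. Y = 1/R + 1/(jωL) + jωC
Y = (0.00128 + j0.0101) S
|Y| = 0.0102 S → |Z| = 1/|Y| = 98.1 Ω, ∠Z = −∠Y = -82.8°
cos φ = cos(-82.8°) = 0.126

0.126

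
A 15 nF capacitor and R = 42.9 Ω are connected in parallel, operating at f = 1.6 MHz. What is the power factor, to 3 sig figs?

ω = 2πf = 1.005e+07 rad/s
X_C = 1/(ωC) = 6.63 Ω
Parallel: admittances add. Y = 1/R + jωC
Y = (0.0233 + j0.151) S
|Y| = 0.153 S → |Z| = 1/|Y| = 6.55 Ω, ∠Z = −∠Y = -81.2°
cos φ = cos(-81.2°) = 0.153

0.153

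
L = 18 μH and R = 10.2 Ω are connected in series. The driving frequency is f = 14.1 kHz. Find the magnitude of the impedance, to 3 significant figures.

10.3 Ω

ω = 2πf = 88590 rad/s
X_L = ωL = 1.59 Ω
Z = 10.2 + j1.59 Ω
|Z| = √(10.2² + 1.59²) = 10.3 Ω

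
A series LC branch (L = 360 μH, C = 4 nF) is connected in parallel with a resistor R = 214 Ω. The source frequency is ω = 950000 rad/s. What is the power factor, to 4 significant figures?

X_L = ωL = 342.0 Ω
X_C = 1/(ωC) = 263.2 Ω
Branch 1: Z₁ = R = 214.0 Ω
Branch 2 (series LC): Z₂ = j(X_L − X_C) = j78.84 Ω
Parallel: Z = Z₁Z₂/(Z₁+Z₂), |Z| = 73.98 Ω, ∠Z = 69.78°
cos φ = cos(69.78°) = 0.3457

0.3457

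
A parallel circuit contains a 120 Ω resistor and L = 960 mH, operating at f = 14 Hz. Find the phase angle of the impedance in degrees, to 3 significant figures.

54.9°

ω = 2πf = 87.96 rad/s
X_L = ωL = 84.4 Ω
Parallel: admittances add. Y = 1/R + 1/(jωL)
Y = (0.00833 − j0.0118) S
|Y| = 0.0145 S → |Z| = 1/|Y| = 69.1 Ω, ∠Z = −∠Y = 54.9°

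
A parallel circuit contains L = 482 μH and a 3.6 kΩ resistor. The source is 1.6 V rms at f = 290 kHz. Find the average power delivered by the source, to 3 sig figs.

ω = 2πf = 1.822e+06 rad/s
X_L = ωL = 878 Ω
Parallel: admittances add. Y = 1/R + 1/(jωL)
Y = (0.000278 − j0.00114) S
|Y| = 0.00117 S → |Z| = 1/|Y| = 853 Ω, ∠Z = −∠Y = 76.3°
I = V/|Z| = 1.88 mA
P = VI cos φ = 1.6 × 0.00188 × cos(76.3°) = 711 μW

711 μW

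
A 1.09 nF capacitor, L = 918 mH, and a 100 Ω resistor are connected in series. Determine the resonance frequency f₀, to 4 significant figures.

ω₀ = 1/√(LC) = 1/√(0.918 × 1.09e-09) = 31610 rad/s
f₀ = ω₀/(2π) = 5.031 kHz

5.031 kHz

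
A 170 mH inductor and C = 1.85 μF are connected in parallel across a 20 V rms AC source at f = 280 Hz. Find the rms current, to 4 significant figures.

ω = 2πf = 1759 rad/s
X_L = ωL = 299.1 Ω
X_C = 1/(ωC) = 307.2 Ω
Parallel: admittances add. Y = 1/(jωL) + jωC
Y = (0 − j8.89e-05) S
|Y| = 8.89e-05 S → |Z| = 1/|Y| = 11250 Ω, ∠Z = −∠Y = 90.00°
I = V/|Z| = 20/11250 = 1.778 mA

1.778 mA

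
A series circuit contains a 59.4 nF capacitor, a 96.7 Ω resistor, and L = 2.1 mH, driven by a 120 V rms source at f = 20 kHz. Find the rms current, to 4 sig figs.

740.9 mA

ω = 2πf = 125700 rad/s
X_L = ωL = 263.9 Ω
X_C = 1/(ωC) = 134.0 Ω
Net reactance X = X_L − X_C = 129.9 Ω
Z = 96.70 + j129.9 Ω
|Z| = √(96.70² + 129.9²) = 162.0 Ω
I = V/|Z| = 120/162.0 = 740.9 mA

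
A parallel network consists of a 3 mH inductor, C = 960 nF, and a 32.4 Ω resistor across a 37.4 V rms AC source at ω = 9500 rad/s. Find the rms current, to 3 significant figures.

1.51 A

X_L = ωL = 28.5 Ω
X_C = 1/(ωC) = 110 Ω
Parallel: admittances add. Y = 1/R + 1/(jωL) + jωC
Y = (0.0309 − j0.0260) S
|Y| = 0.0403 S → |Z| = 1/|Y| = 24.8 Ω, ∠Z = −∠Y = 40.1°
I = V/|Z| = 37.4/24.8 = 1.51 A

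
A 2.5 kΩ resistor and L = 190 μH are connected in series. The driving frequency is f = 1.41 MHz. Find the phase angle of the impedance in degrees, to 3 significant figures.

34.0°

ω = 2πf = 8.859e+06 rad/s
X_L = ωL = 1680 Ω
Z = 2500 + j1680 Ω
|Z| = √(2500² + 1680²) = 3010 Ω
∠Z = arctan(1680/2500) = 34.0°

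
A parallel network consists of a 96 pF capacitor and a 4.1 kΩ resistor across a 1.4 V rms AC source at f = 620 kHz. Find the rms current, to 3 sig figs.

ω = 2πf = 3.896e+06 rad/s
X_C = 1/(ωC) = 2670 Ω
Parallel: admittances add. Y = 1/R + jωC
Y = (0.000244 + j0.000374) S
|Y| = 0.000446 S → |Z| = 1/|Y| = 2240 Ω, ∠Z = −∠Y = -56.9°
I = V/|Z| = 1.4/2240 = 625 μA

625 μA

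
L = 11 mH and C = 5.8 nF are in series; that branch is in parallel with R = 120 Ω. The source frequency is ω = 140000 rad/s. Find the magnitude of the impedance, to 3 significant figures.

112 Ω

X_L = ωL = 1540 Ω
X_C = 1/(ωC) = 1230 Ω
Branch 1: Z₁ = R = 120 Ω
Branch 2 (series LC): Z₂ = j(X_L − X_C) = j308 Ω
Parallel: Z = Z₁Z₂/(Z₁+Z₂), |Z| = 112 Ω, ∠Z = 21.3°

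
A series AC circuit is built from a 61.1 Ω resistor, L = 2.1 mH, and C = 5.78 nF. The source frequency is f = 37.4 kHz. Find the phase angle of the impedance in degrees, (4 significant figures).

ω = 2πf = 235000 rad/s
X_L = ωL = 493.5 Ω
X_C = 1/(ωC) = 736.2 Ω
Net reactance X = X_L − X_C = -242.8 Ω
Z = 61.10 − j242.8 Ω
|Z| = √(61.10² + 242.8²) = 250.3 Ω
∠Z = arctan(-242.8/61.10) = -75.87°

-75.87°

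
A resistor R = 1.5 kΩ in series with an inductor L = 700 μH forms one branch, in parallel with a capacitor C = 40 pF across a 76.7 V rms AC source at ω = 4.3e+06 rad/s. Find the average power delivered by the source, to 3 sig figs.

780 mW

X_L = ωL = 3010 Ω
X_C = 1/(ωC) = 5810 Ω
Branch 1 (R+jX_L): Z₁ = 1500 + j3010 Ω, |Z₁| = 3360 Ω
Branch 2 (−jX_C): Z₂ = −j5810 Ω
Parallel: Z = Z₁Z₂/(Z₁+Z₂), |Z| = 6150 Ω, ∠Z = 35.4°
I = V/|Z| = 12.5 mA
P = VI cos φ = 76.7 × 0.0125 × cos(35.4°) = 780 mW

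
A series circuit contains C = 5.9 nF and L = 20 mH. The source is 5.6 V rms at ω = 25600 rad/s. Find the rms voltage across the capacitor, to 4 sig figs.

X_L = ωL = 512.0 Ω
X_C = 1/(ωC) = 6621 Ω
Net reactance X = X_L − X_C = -6109 Ω
Z = − j6109 Ω
|Z| = √(0² + 6109²) = 6109 Ω
I = V/|Z| = 916.7 μA
V_C = I·|Z_C| = 0.0009167 × 6621 = 6.069 V

6.069 V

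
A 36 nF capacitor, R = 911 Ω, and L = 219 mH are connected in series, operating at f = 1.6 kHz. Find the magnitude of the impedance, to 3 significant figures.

ω = 2πf = 10050 rad/s
X_L = ωL = 2200 Ω
X_C = 1/(ωC) = 2760 Ω
Net reactance X = X_L − X_C = -561 Ω
Z = 911 − j561 Ω
|Z| = √(911² + 561²) = 1070 Ω

1070 Ω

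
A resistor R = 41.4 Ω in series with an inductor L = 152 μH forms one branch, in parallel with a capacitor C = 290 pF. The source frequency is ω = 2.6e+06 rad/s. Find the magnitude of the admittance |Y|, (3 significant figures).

1.77 mS

X_L = ωL = 395 Ω
X_C = 1/(ωC) = 1330 Ω
Branch 1 (R+jX_L): Z₁ = 41.4 + j395 Ω, |Z₁| = 397 Ω
Branch 2 (−jX_C): Z₂ = −j1330 Ω
Parallel: Z = Z₁Z₂/(Z₁+Z₂), |Z| = 565 Ω, ∠Z = 81.5°
|Y| = 1/|Z| = 1.77 mS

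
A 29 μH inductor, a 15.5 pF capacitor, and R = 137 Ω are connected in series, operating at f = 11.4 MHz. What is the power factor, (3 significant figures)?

0.116

ω = 2πf = 7.163e+07 rad/s
X_L = ωL = 2080 Ω
X_C = 1/(ωC) = 901 Ω
Net reactance X = X_L − X_C = 1180 Ω
Z = 137 + j1180 Ω
|Z| = √(137² + 1180²) = 1180 Ω
∠Z = arctan(1180/137) = 83.4°
cos φ = cos(83.4°) = 0.116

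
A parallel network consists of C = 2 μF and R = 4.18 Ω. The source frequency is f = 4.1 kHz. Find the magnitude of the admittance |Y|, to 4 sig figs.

ω = 2πf = 25760 rad/s
X_C = 1/(ωC) = 19.41 Ω
Parallel: admittances add. Y = 1/R + jωC
Y = (0.2392 + j0.05152) S
|Y| = 0.2447 S → |Z| = 1/|Y| = 4.086 Ω, ∠Z = −∠Y = -12.15°

244.7 mS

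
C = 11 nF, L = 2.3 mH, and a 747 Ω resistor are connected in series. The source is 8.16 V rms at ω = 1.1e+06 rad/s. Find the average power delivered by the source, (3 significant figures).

7.60 mW

X_L = ωL = 2530 Ω
X_C = 1/(ωC) = 82.6 Ω
Net reactance X = X_L − X_C = 2450 Ω
Z = 747 + j2450 Ω
|Z| = √(747² + 2450²) = 2560 Ω
∠Z = arctan(2450/747) = 73.0°
I = V/|Z| = 3.19 mA
P = VI cos φ = 8.16 × 0.00319 × cos(73.0°) = 7.60 mW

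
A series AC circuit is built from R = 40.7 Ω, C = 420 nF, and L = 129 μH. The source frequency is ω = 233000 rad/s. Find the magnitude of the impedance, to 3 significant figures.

X_L = ωL = 30.1 Ω
X_C = 1/(ωC) = 10.2 Ω
Net reactance X = X_L − X_C = 19.8 Ω
Z = 40.7 + j19.8 Ω
|Z| = √(40.7² + 19.8²) = 45.3 Ω

45.3 Ω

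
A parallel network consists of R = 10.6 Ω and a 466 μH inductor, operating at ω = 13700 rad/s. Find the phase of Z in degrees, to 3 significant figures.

58.9°

X_L = ωL = 6.38 Ω
Parallel: admittances add. Y = 1/R + 1/(jωL)
Y = (0.0943 − j0.157) S
|Y| = 0.183 S → |Z| = 1/|Y| = 5.47 Ω, ∠Z = −∠Y = 58.9°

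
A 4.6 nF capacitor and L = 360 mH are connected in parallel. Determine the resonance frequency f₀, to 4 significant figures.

ω₀ = 1/√(LC) = 1/√(0.36 × 4.6e-09) = 24570 rad/s
f₀ = ω₀/(2π) = 3.911 kHz

3.911 kHz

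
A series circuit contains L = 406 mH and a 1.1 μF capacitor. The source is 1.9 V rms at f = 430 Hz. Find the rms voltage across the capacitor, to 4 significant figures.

0.8407 V

ω = 2πf = 2702 rad/s
X_L = ωL = 1097 Ω
X_C = 1/(ωC) = 336.5 Ω
Net reactance X = X_L − X_C = 760.4 Ω
Z = j760.4 Ω
|Z| = √(0² + 760.4²) = 760.4 Ω
I = V/|Z| = 2.499 mA
V_C = I·|Z_C| = 0.002499 × 336.5 = 0.8407 V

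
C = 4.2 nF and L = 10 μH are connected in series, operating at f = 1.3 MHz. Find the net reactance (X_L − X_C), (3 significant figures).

52.5 Ω

ω = 2πf = 8.168e+06 rad/s
X_L = ωL = 81.7 Ω
X_C = 1/(ωC) = 29.1 Ω
X = 81.7 − 29.1 = 52.5 Ω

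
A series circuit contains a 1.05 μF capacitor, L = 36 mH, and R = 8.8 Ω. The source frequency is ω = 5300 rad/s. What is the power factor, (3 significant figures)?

0.621

X_L = ωL = 191 Ω
X_C = 1/(ωC) = 180 Ω
Net reactance X = X_L − X_C = 11.1 Ω
Z = 8.80 + j11.1 Ω
|Z| = √(8.80² + 11.1²) = 14.2 Ω
∠Z = arctan(11.1/8.80) = 51.6°
cos φ = cos(51.6°) = 0.621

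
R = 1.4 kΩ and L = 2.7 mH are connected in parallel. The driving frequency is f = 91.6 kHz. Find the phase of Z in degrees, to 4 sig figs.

42.02°

ω = 2πf = 575500 rad/s
X_L = ωL = 1554 Ω
Parallel: admittances add. Y = 1/R + 1/(jωL)
Y = (0.0007143 − j0.0006435) S
|Y| = 0.0009614 S → |Z| = 1/|Y| = 1040 Ω, ∠Z = −∠Y = 42.02°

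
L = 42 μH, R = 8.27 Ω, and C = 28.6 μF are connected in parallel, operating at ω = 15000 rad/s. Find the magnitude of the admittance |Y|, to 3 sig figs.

X_L = ωL = 0.630 Ω
X_C = 1/(ωC) = 2.33 Ω
Parallel: admittances add. Y = 1/R + 1/(jωL) + jωC
Y = (0.121 − j1.16) S
|Y| = 1.16 S → |Z| = 1/|Y| = 0.859 Ω, ∠Z = −∠Y = 84.0°

1.16 S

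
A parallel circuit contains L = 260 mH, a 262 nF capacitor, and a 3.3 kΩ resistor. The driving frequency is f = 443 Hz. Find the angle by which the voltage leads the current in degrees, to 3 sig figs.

ω = 2πf = 2783 rad/s
X_L = ωL = 724 Ω
X_C = 1/(ωC) = 1370 Ω
Parallel: admittances add. Y = 1/R + 1/(jωL) + jωC
Y = (0.000303 − j0.000653) S
|Y| = 0.000719 S → |Z| = 1/|Y| = 1390 Ω, ∠Z = −∠Y = 65.1°

65.1°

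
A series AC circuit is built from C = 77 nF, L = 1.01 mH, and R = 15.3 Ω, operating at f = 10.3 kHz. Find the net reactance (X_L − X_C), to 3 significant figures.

ω = 2πf = 64720 rad/s
X_L = ωL = 65.4 Ω
X_C = 1/(ωC) = 201 Ω
X = 65.4 − 201 = -135 Ω

-135 Ω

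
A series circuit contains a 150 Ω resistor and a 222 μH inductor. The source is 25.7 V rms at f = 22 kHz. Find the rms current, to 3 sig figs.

ω = 2πf = 138200 rad/s
X_L = ωL = 30.7 Ω
Z = 150 + j30.7 Ω
|Z| = √(150² + 30.7²) = 153 Ω
I = V/|Z| = 25.7/153 = 168 mA

168 mA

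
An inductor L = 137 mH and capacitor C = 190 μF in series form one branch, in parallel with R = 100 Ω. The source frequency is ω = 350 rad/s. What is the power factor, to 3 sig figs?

0.313

X_L = ωL = 48.0 Ω
X_C = 1/(ωC) = 15.0 Ω
Branch 1: Z₁ = R = 100 Ω
Branch 2 (series LC): Z₂ = j(X_L − X_C) = j32.9 Ω
Parallel: Z = Z₁Z₂/(Z₁+Z₂), |Z| = 31.3 Ω, ∠Z = 71.8°
cos φ = cos(71.8°) = 0.313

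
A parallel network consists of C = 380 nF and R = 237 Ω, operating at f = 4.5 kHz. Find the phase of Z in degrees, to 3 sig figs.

-68.6°

ω = 2πf = 28270 rad/s
X_C = 1/(ωC) = 93.1 Ω
Parallel: admittances add. Y = 1/R + jωC
Y = (0.00422 + j0.0107) S
|Y| = 0.0115 S → |Z| = 1/|Y| = 86.6 Ω, ∠Z = −∠Y = -68.6°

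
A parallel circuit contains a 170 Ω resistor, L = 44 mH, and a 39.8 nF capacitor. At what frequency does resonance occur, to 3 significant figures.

ω₀ = 1/√(LC) = 1/√(0.044 × 3.98e-08) = 23900 rad/s
f₀ = ω₀/(2π) = 3.80 kHz

3.80 kHz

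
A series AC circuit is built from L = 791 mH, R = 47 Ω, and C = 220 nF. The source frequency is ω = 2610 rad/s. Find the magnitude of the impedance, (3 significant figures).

326 Ω

X_L = ωL = 2060 Ω
X_C = 1/(ωC) = 1740 Ω
Net reactance X = X_L − X_C = 323 Ω
Z = 47.0 + j323 Ω
|Z| = √(47.0² + 323²) = 326 Ω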